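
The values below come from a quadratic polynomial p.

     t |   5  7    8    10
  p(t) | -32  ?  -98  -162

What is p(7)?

The 3 known points determine the degree-2 polynomial uniquely.
Write p(t) = at^2 + bt + c. Substituting each data point gives a linear system:
  25a + 5b + c = -32
  64a + 8b + c = -98
  100a + 10b + c = -162
Solving the system yields a = -2, b = 4, c = -2.
So p(t) = -2t² + 4t - 2.
Then p(7) = -72.

-72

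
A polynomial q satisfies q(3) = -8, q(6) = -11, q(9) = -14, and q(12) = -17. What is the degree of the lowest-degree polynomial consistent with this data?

Forward differences of the values at u = 3, 6, 9, 12:
  q  : -8  -11  -14  -17
  Δ  : -3  -3  -3
  Δ^2: 0  0
  Δ^3: 0
The first differences are constant (-3) and nonzero, while all higher differences vanish, so the minimal degree is 1.

1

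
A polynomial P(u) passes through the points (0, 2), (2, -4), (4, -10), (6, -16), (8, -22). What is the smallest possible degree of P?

Forward differences of the values at u = 0, 2, 4, 6, 8:
  P  : 2  -4  -10  -16  -22
  Δ  : -6  -6  -6  -6
  Δ^2: 0  0  0
  Δ^3: 0  0
  Δ^4: 0
The first differences are constant (-6) and nonzero, while all higher differences vanish, so the minimal degree is 1.

1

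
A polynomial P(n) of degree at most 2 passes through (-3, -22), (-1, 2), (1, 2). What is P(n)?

Write P(n) = an^2 + bn + c. Substituting each data point gives a linear system:
  9a - 3b + c = -22
  a - b + c = 2
  a + b + c = 2
Solving the system yields a = -3, b = 0, c = 5.
So P(n) = -3n^2 + 5.
Check: P(1) = 2. ✓

P(n) = -3n^2 + 5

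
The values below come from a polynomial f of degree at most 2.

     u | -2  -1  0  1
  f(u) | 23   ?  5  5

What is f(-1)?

11

The 3 known points determine the degree-2 polynomial uniquely.
Write f(u) = au^2 + bu + c. Substituting each data point gives a linear system:
  4a - 2b + c = 23
  c = 5
  a + b + c = 5
Solving the system yields a = 3, b = -3, c = 5.
So f(u) = 3u² - 3u + 5.
Then f(-1) = 11.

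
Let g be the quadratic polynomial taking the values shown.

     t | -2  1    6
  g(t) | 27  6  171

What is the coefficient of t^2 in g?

5

Write g(t) = at^2 + bt + c. Substituting each data point gives a linear system:
  4a - 2b + c = 27
  a + b + c = 6
  36a + 6b + c = 171
Solving the system yields a = 5, b = -2, c = 3.
So g(t) = 5t² - 2t + 3.
The leading coefficient is 5.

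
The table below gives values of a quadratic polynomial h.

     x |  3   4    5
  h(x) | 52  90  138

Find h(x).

h(x) = 5x^2 + 3x - 2

Write h(x) = ax^2 + bx + c. Substituting each data point gives a linear system:
  9a + 3b + c = 52
  16a + 4b + c = 90
  25a + 5b + c = 138
Solving the system yields a = 5, b = 3, c = -2.
So h(x) = 5x^2 + 3x - 2.
Check: h(5) = 138. ✓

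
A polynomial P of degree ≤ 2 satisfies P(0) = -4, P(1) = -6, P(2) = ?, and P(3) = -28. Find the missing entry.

-14

The 3 known points determine the degree-2 polynomial uniquely.
Write P(u) = au^2 + bu + c. Substituting each data point gives a linear system:
  c = -4
  a + b + c = -6
  9a + 3b + c = -28
Solving the system yields a = -3, b = 1, c = -4.
So P(u) = -3u^2 + u - 4.
Then P(2) = -14.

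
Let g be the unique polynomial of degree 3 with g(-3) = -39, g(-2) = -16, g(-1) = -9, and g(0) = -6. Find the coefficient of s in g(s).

Write g(s) = as^3 + bs^2 + cs + d. Substituting each data point gives a linear system:
  -27a + 9b - 3c + d = -39
  -8a + 4b - 2c + d = -16
  -a + b - c + d = -9
  d = -6
Solving the system yields a = 2, b = 4, c = 5, d = -6.
So g(s) = 2s^3 + 4s^2 + 5s - 6.
The coefficient of s is 5.

5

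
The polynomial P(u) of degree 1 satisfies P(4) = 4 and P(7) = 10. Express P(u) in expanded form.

P(u) = 2u - 4

Write P(u) = au + b. Substituting each data point gives a linear system:
  4a + b = 4
  7a + b = 10
Solving the system yields a = 2, b = -4.
So P(u) = 2u - 4.
Check: P(7) = 10. ✓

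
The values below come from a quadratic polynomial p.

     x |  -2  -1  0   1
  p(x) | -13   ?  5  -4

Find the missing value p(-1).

2

On equispaced nodes a degree-2 polynomial has vanishing third forward difference, so
  - p(-2) + 3·p(-1) - 3·p(0) + p(1) = 0.
Substituting the known values and solving for p(-1):
  3·p(-1) = 6
  p(-1) = 2.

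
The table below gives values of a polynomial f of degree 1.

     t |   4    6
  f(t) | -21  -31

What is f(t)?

Using the Lagrange interpolation formula with nodes 4, 6:
  L_0(t) = (t - 6) / -2
  L_1(t) = (t - 4) / 2
Then f(t) = -21·L_0(t) - 31·L_1(t).
Expanding and collecting terms gives f(t) = -5t - 1.
Check: f(6) = -31. ✓

f(t) = -5t - 1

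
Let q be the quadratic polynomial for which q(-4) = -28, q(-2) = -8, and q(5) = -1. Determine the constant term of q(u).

4

Write q(u) = au^2 + bu + c. Substituting each data point gives a linear system:
  16a - 4b + c = -28
  4a - 2b + c = -8
  25a + 5b + c = -1
Solving the system yields a = -1, b = 4, c = 4.
So q(u) = -u^2 + 4u + 4.
The constant term is 4.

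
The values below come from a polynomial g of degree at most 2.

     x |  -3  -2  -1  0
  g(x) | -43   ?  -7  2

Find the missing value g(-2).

The 3 known points determine the degree-2 polynomial uniquely.
Write g(x) = ax^2 + bx + c. Substituting each data point gives a linear system:
  9a - 3b + c = -43
  a - b + c = -7
  c = 2
Solving the system yields a = -3, b = 6, c = 2.
So g(x) = -3x^2 + 6x + 2.
Then g(-2) = -22.

-22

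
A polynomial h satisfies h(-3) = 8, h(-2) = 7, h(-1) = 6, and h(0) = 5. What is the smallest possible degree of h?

Forward differences of the values at t = -3, -2, -1, 0:
  h  : 8  7  6  5
  Δ  : -1  -1  -1
  Δ^2: 0  0
  Δ^3: 0
The first differences are constant (-1) and nonzero, while all higher differences vanish, so the minimal degree is 1.

1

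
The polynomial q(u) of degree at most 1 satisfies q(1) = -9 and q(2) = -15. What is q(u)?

Write q(u) = au + b. Substituting each data point gives a linear system:
  a + b = -9
  2a + b = -15
Solving the system yields a = -6, b = -3.
So q(u) = -6u - 3.
Check: q(2) = -15. ✓

q(u) = -6u - 3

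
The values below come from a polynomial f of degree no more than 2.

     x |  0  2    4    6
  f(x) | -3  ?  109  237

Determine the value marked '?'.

29

On equispaced nodes a degree-2 polynomial has vanishing third forward difference, so
  - f(0) + 3·f(2) - 3·f(4) + f(6) = 0.
Substituting the known values and solving for f(2):
  3·f(2) = 87
  f(2) = 29.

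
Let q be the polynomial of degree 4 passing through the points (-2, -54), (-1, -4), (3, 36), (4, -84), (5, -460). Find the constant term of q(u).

0

Write q(u) = au^4 + bu^3 + cu^2 + du + e. Substituting each data point gives a linear system:
  16a - 8b + 4c - 2d + e = -54
  a - b + c - d + e = -4
  81a + 27b + 9c + 3d + e = 36
  256a + 64b + 16c + 4d + e = -84
  625a + 125b + 25c + 5d + e = -460
Solving the system yields a = -2, b = 5, c = 6, d = 3, e = 0.
So q(u) = -2u⁴ + 5u³ + 6u² + 3u.
The constant term is 0.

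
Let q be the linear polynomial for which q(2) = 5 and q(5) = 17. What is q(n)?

Write q(n) = an + b. Substituting each data point gives a linear system:
  2a + b = 5
  5a + b = 17
Solving the system yields a = 4, b = -3.
So q(n) = 4n - 3.
Check: q(2) = 5. ✓

q(n) = 4n - 3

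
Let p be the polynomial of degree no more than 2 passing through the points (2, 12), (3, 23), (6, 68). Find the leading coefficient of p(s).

1

Write p(s) = as^2 + bs + c. Substituting each data point gives a linear system:
  4a + 2b + c = 12
  9a + 3b + c = 23
  36a + 6b + c = 68
Solving the system yields a = 1, b = 6, c = -4.
So p(s) = s^2 + 6s - 4.
The leading coefficient is 1.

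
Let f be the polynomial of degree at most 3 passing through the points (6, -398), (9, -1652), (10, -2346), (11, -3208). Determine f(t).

Write f(t) = at^3 + bt^2 + ct + d. Substituting each data point gives a linear system:
  216a + 36b + 6c + d = -398
  729a + 81b + 9c + d = -1652
  1000a + 100b + 10c + d = -2346
  1331a + 121b + 11c + d = -3208
Solving the system yields a = -3, b = 6, c = 5, d = 4.
So f(t) = -3t³ + 6t² + 5t + 4.
Check: f(10) = -2346. ✓

f(t) = -3t^3 + 6t^2 + 5t + 4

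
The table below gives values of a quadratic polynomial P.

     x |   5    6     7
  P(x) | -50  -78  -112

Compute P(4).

Using the Lagrange interpolation formula with nodes 5, 6, 7:
  L_0(x) = (x - 6)(x - 7) / 2
  L_1(x) = (x - 5)(x - 7) / -1
  L_2(x) = (x - 5)(x - 6) / 2
Then P(x) = -50·L_0(x) - 78·L_1(x) - 112·L_2(x).
Expanding and collecting terms gives P(x) = -3x² + 5x.
Evaluating at x = 4: P(4) = -28.

-28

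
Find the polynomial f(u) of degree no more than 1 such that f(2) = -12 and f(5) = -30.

f(u) = -6u

Write f(u) = au + b. Substituting each data point gives a linear system:
  2a + b = -12
  5a + b = -30
Solving the system yields a = -6, b = 0.
So f(u) = -6u.
Check: f(2) = -12. ✓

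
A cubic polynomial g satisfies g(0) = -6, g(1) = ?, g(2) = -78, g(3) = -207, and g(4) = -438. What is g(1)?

-21

On equispaced nodes a degree-3 polynomial has vanishing fourth forward difference, so
  g(0) - 4·g(1) + 6·g(2) - 4·g(3) + g(4) = 0.
Substituting the known values and solving for g(1):
  -4·g(1) = 84
  g(1) = -21.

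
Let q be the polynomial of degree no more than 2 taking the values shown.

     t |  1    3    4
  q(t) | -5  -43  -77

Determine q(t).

Write q(t) = at^2 + bt + c. Substituting each data point gives a linear system:
  a + b + c = -5
  9a + 3b + c = -43
  16a + 4b + c = -77
Solving the system yields a = -5, b = 1, c = -1.
So q(t) = -5t^2 + t - 1.
Check: q(1) = -5. ✓

q(t) = -5t^2 + t - 1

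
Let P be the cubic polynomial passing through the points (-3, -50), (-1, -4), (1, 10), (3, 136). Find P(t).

Write P(t) = at^3 + bt^2 + ct + d. Substituting each data point gives a linear system:
  -27a + 9b - 3c + d = -50
  -a + b - c + d = -4
  a + b + c + d = 10
  27a + 9b + 3c + d = 136
Solving the system yields a = 3, b = 5, c = 4, d = -2.
So P(t) = 3t^3 + 5t^2 + 4t - 2.
Check: P(1) = 10. ✓

P(t) = 3t^3 + 5t^2 + 4t - 2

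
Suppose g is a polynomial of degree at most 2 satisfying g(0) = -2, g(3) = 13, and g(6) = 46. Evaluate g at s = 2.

6

Forward differences of the values at s = 0, 3, 6:
  g  : -2  13  46
  Δ  : 15  33
  Δ^2: 18
The second differences are constant, confirming degree 2.
Interpolating (Newton forward form) and evaluating at s = 2 gives g(2) = 6.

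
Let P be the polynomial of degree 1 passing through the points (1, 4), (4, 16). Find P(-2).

Using the Lagrange interpolation formula with nodes 1, 4:
  L_0(s) = (s - 4) / -3
  L_1(s) = (s - 1) / 3
Then P(s) = 4·L_0(s) + 16·L_1(s).
Expanding and collecting terms gives P(s) = 4s.
Evaluating at s = -2: P(-2) = -8.

-8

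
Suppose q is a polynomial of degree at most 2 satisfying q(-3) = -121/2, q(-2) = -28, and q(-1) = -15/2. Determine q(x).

Write q(x) = ax^2 + bx + c. Substituting each data point gives a linear system:
  9a - 3b + c = -121/2
  4a - 2b + c = -28
  a - b + c = -15/2
Solving the system yields a = -6, b = 5/2, c = 1.
So q(x) = -6x^2 + (5/2)x + 1.
Check: q(-3) = -121/2. ✓

q(x) = -6x^2 + (5/2)x + 1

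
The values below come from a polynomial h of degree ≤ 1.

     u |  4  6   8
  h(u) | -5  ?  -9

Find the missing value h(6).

-7

On equispaced nodes a degree-1 polynomial has vanishing second forward difference, so
  h(4) - 2·h(6) + h(8) = 0.
Substituting the known values and solving for h(6):
  -2·h(6) = 14
  h(6) = -7.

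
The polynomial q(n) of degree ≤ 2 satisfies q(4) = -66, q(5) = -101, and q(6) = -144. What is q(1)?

Write q(n) = an^2 + bn + c. Substituting each data point gives a linear system:
  16a + 4b + c = -66
  25a + 5b + c = -101
  36a + 6b + c = -144
Solving the system yields a = -4, b = 1, c = -6.
So q(n) = -4n^2 + n - 6.
Then q(1) = -9.

-9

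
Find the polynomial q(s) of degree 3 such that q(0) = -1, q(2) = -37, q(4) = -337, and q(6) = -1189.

q(s) = -6s^3 + 3s^2 - 1

Write q(s) = as^3 + bs^2 + cs + d. Substituting each data point gives a linear system:
  d = -1
  8a + 4b + 2c + d = -37
  64a + 16b + 4c + d = -337
  216a + 36b + 6c + d = -1189
Solving the system yields a = -6, b = 3, c = 0, d = -1.
So q(s) = -6s³ + 3s² - 1.
Check: q(4) = -337. ✓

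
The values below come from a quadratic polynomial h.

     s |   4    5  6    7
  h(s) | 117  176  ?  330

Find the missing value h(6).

247

On equispaced nodes a degree-2 polynomial has vanishing third forward difference, so
  - h(4) + 3·h(5) - 3·h(6) + h(7) = 0.
Substituting the known values and solving for h(6):
  -3·h(6) = -741
  h(6) = 247.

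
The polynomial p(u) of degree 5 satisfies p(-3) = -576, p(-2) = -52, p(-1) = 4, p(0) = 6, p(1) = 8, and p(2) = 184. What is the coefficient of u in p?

-1

Write p(u) = au^5 + bu^4 + cu^3 + du^2 + eu + k. Substituting each data point gives a linear system:
  -243a + 81b - 27c + 9d - 3e + k = -576
  -32a + 16b - 8c + 4d - 2e + k = -52
  -a + b - c + d - e + k = 4
  k = 6
  a + b + c + d + e + k = 8
  32a + 16b + 8c + 4d + 2e + k = 184
Solving the system yields a = 4, b = 5, c = -1, d = -5, e = -1, k = 6.
So p(u) = 4u^5 + 5u^4 - u^3 - 5u^2 - u + 6.
The coefficient of u is -1.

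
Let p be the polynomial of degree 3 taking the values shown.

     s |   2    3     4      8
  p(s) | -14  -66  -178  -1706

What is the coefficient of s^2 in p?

6

Write p(s) = as^3 + bs^2 + cs + d. Substituting each data point gives a linear system:
  8a + 4b + 2c + d = -14
  27a + 9b + 3c + d = -66
  64a + 16b + 4c + d = -178
  512a + 64b + 8c + d = -1706
Solving the system yields a = -4, b = 6, c = -6, d = 6.
So p(s) = -4s^3 + 6s^2 - 6s + 6.
The coefficient of s^2 is 6.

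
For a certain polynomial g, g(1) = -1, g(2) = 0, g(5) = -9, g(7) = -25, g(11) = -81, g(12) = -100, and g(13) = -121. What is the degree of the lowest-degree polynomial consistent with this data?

Divided differences on the nodes 1, 2, 5, 7, 11, 12, 13:
  order 0: -1  0  -9  -25  -81  -100  -121
  order 1: 1  -3  -8  -14  -19  -21
  order 2: -1  -1  -1  -1  -1
  order 3: 0  0  0  0
  order 4: 0  0  0
  order 5: 0  0
  order 6: 0
The order-2 divided differences are all -1 (nonzero) and every higher order vanishes, so the data lies on a polynomial of degree exactly 2.

2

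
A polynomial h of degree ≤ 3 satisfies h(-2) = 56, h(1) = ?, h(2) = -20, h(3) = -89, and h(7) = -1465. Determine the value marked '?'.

-1

The 4 known points determine the degree-3 polynomial uniquely.
Write h(t) = at^3 + bt^2 + ct + d. Substituting each data point gives a linear system:
  -8a + 4b - 2c + d = 56
  8a + 4b + 2c + d = -20
  27a + 9b + 3c + d = -89
  343a + 49b + 7c + d = -1465
Solving the system yields a = -5, b = 5, c = 1, d = -2.
So h(t) = -5t³ + 5t² + t - 2.
Then h(1) = -1.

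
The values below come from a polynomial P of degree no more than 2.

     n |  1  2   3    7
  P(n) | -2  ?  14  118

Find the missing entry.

3

The 3 known points determine the degree-2 polynomial uniquely.
Write P(n) = an^2 + bn + c. Substituting each data point gives a linear system:
  a + b + c = -2
  9a + 3b + c = 14
  49a + 7b + c = 118
Solving the system yields a = 3, b = -4, c = -1.
So P(n) = 3n^2 - 4n - 1.
Then P(2) = 3.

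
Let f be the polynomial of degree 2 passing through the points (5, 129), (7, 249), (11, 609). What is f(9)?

409

Using the Lagrange interpolation formula with nodes 5, 7, 11:
  L_0(n) = (n - 7)(n - 11) / 12
  L_1(n) = (n - 5)(n - 11) / -8
  L_2(n) = (n - 5)(n - 7) / 24
Then f(n) = 129·L_0(n) + 249·L_1(n) + 609·L_2(n).
Expanding and collecting terms gives f(n) = 5n^2 + 4.
Evaluating at n = 9: f(9) = 409.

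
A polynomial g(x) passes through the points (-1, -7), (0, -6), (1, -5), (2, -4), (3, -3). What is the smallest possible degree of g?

1

Forward differences of the values at x = -1, 0, 1, 2, 3:
  g  : -7  -6  -5  -4  -3
  Δ  : 1  1  1  1
  Δ^2: 0  0  0
  Δ^3: 0  0
  Δ^4: 0
The first differences are constant (1) and nonzero, while all higher differences vanish, so the minimal degree is 1.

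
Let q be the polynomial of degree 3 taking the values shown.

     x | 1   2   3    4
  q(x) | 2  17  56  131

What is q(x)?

Using the Lagrange interpolation formula with nodes 1, 2, 3, 4:
  L_0(x) = (x - 2)(x - 3)(x - 4) / -6
  L_1(x) = (x - 1)(x - 3)(x - 4) / 2
  L_2(x) = (x - 1)(x - 2)(x - 4) / -2
  L_3(x) = (x - 1)(x - 2)(x - 3) / 6
Then q(x) = 2·L_0(x) + 17·L_1(x) + 56·L_2(x) + 131·L_3(x).
Expanding and collecting terms gives q(x) = 2x^3 + x - 1.
Check: q(2) = 17. ✓

q(x) = 2x^3 + x - 1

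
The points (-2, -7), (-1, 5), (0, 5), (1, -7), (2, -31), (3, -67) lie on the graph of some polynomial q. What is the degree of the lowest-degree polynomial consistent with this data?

Forward differences of the values at s = -2, -1, 0, 1, 2, 3:
  q  : -7  5  5  -7  -31  -67
  Δ  : 12  0  -12  -24  -36
  Δ^2: -12  -12  -12  -12
  Δ^3: 0  0  0
  Δ^4: 0  0
  Δ^5: 0
The second differences are constant (-12) and nonzero, while all higher differences vanish, so the minimal degree is 2.

2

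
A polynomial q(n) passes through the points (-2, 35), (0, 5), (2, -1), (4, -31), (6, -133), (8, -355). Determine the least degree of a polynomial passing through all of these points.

Forward differences of the values at n = -2, 0, 2, 4, 6, 8:
  q  : 35  5  -1  -31  -133  -355
  Δ  : -30  -6  -30  -102  -222
  Δ^2: 24  -24  -72  -120
  Δ^3: -48  -48  -48
  Δ^4: 0  0
  Δ^5: 0
The third differences are constant (-48) and nonzero, while all higher differences vanish, so the minimal degree is 3.

3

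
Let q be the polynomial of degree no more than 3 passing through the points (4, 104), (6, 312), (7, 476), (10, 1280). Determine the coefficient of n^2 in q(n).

Write q(n) = an^3 + bn^2 + cn + d. Substituting each data point gives a linear system:
  64a + 16b + 4c + d = 104
  216a + 36b + 6c + d = 312
  343a + 49b + 7c + d = 476
  1000a + 100b + 10c + d = 1280
Solving the system yields a = 1, b = 3, c = -2, d = 0.
So q(n) = n^3 + 3n^2 - 2n.
The coefficient of n^2 is 3.

3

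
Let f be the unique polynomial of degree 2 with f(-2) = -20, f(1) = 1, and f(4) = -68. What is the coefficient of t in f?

2

Write f(t) = at^2 + bt + c. Substituting each data point gives a linear system:
  4a - 2b + c = -20
  a + b + c = 1
  16a + 4b + c = -68
Solving the system yields a = -5, b = 2, c = 4.
So f(t) = -5t^2 + 2t + 4.
The coefficient of t is 2.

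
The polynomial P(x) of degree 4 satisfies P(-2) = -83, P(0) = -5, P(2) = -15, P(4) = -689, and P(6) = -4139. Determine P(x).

Write P(x) = ax^4 + bx^3 + cx^2 + dx + e. Substituting each data point gives a linear system:
  16a - 8b + 4c - 2d + e = -83
  e = -5
  16a + 8b + 4c + 2d + e = -15
  256a + 64b + 16c + 4d + e = -689
  1296a + 216b + 36c + 6d + e = -4139
Solving the system yields a = -4, b = 4, c = 5, d = 1, e = -5.
So P(x) = -4x⁴ + 4x³ + 5x² + x - 5.
Check: P(0) = -5. ✓

P(x) = -4x^4 + 4x^3 + 5x^2 + x - 5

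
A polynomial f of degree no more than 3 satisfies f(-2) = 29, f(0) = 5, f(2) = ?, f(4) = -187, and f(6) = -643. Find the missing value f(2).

-19

The 4 known points determine the degree-3 polynomial uniquely.
Write f(x) = ax^3 + bx^2 + cx + d. Substituting each data point gives a linear system:
  -8a + 4b - 2c + d = 29
  d = 5
  64a + 16b + 4c + d = -187
  216a + 36b + 6c + d = -643
Solving the system yields a = -3, b = 0, c = 0, d = 5.
So f(x) = -3x³ + 5.
Then f(2) = -19.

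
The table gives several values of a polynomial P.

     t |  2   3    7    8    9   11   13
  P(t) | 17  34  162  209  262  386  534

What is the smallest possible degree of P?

2

Divided differences on the nodes 2, 3, 7, 8, 9, 11, 13:
  order 0: 17  34  162  209  262  386  534
  order 1: 17  32  47  53  62  74
  order 2: 3  3  3  3  3
  order 3: 0  0  0  0
  order 4: 0  0  0
  order 5: 0  0
  order 6: 0
The order-2 divided differences are all 3 (nonzero) and every higher order vanishes, so the data lies on a polynomial of degree exactly 2.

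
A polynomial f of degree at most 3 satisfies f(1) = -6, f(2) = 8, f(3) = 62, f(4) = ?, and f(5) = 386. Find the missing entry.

The 4 known points determine the degree-3 polynomial uniquely.
Write f(u) = au^3 + bu^2 + cu + d. Substituting each data point gives a linear system:
  a + b + c + d = -6
  8a + 4b + 2c + d = 8
  27a + 9b + 3c + d = 62
  125a + 25b + 5c + d = 386
Solving the system yields a = 4, b = -4, c = -2, d = -4.
So f(u) = 4u^3 - 4u^2 - 2u - 4.
Then f(4) = 180.

180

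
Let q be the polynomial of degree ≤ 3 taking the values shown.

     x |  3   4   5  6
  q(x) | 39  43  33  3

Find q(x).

Using the Lagrange interpolation formula with nodes 3, 4, 5, 6:
  L_0(x) = (x - 4)(x - 5)(x - 6) / -6
  L_1(x) = (x - 3)(x - 5)(x - 6) / 2
  L_2(x) = (x - 3)(x - 4)(x - 6) / -2
  L_3(x) = (x - 3)(x - 4)(x - 5) / 6
Then q(x) = 39·L_0(x) + 43·L_1(x) + 33·L_2(x) + 3·L_3(x).
Expanding and collecting terms gives q(x) = -x^3 + 5x^2 + 6x + 3.
Check: q(5) = 33. ✓

q(x) = -x^3 + 5x^2 + 6x + 3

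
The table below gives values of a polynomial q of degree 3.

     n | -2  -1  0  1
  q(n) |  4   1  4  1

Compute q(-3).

Write q(n) = an^3 + bn^2 + cn + d. Substituting each data point gives a linear system:
  -8a + 4b - 2c + d = 4
  -a + b - c + d = 1
  d = 4
  a + b + c + d = 1
Solving the system yields a = -2, b = -3, c = 2, d = 4.
So q(n) = -2n³ - 3n² + 2n + 4.
Then q(-3) = 25.

25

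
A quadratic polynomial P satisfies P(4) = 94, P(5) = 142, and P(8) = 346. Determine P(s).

Using the Lagrange interpolation formula with nodes 4, 5, 8:
  L_0(s) = (s - 5)(s - 8) / 4
  L_1(s) = (s - 4)(s - 8) / -3
  L_2(s) = (s - 4)(s - 5) / 12
Then P(s) = 94·L_0(s) + 142·L_1(s) + 346·L_2(s).
Expanding and collecting terms gives P(s) = 5s² + 3s + 2.
Check: P(5) = 142. ✓

P(s) = 5s^2 + 3s + 2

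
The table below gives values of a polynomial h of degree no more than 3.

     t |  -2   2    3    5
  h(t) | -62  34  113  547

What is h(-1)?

Using the Lagrange interpolation formula with nodes -2, 2, 3, 5:
  L_0(t) = (t - 2)(t - 3)(t - 5) / -140
  L_1(t) = (t + 2)(t - 3)(t - 5) / 12
  L_2(t) = (t + 2)(t - 2)(t - 5) / -10
  L_3(t) = (t + 2)(t - 2)(t - 3) / 42
Then h(t) = -62·L_0(t) + 34·L_1(t) + 113·L_2(t) + 547·L_3(t).
Expanding and collecting terms gives h(t) = 5t^3 - 4t^2 + 4t + 2.
Evaluating at t = -1: h(-1) = -11.

-11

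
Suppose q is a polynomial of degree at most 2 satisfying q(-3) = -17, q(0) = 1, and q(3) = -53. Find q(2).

Forward differences of the values at s = -3, 0, 3:
  q  : -17  1  -53
  Δ  : 18  -54
  Δ^2: -72
The second differences are constant, confirming degree 2.
Interpolating (Newton forward form) and evaluating at s = 2 gives q(2) = -27.

-27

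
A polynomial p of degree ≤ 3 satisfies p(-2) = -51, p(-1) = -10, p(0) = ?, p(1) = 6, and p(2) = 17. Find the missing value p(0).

On equispaced nodes a degree-3 polynomial has vanishing fourth forward difference, so
  p(-2) - 4·p(-1) + 6·p(0) - 4·p(1) + p(2) = 0.
Substituting the known values and solving for p(0):
  6·p(0) = 18
  p(0) = 3.

3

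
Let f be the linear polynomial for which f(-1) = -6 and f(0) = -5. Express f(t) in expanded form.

f(t) = t - 5

Using the Lagrange interpolation formula with nodes -1, 0:
  L_0(t) = t / -1
  L_1(t) = (t + 1) / 1
Then f(t) = -6·L_0(t) - 5·L_1(t).
Expanding and collecting terms gives f(t) = t - 5.
Check: f(-1) = -6. ✓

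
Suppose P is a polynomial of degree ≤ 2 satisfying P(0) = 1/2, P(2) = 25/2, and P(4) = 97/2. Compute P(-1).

Using the Lagrange interpolation formula with nodes 0, 2, 4:
  L_0(s) = (s - 2)(s - 4) / 8
  L_1(s) = s(s - 4) / -4
  L_2(s) = s(s - 2) / 8
Then P(s) = 1/2·L_0(s) + 25/2·L_1(s) + 97/2·L_2(s).
Expanding and collecting terms gives P(s) = 3s^2 + 1/2.
Evaluating at s = -1: P(-1) = 7/2.

7/2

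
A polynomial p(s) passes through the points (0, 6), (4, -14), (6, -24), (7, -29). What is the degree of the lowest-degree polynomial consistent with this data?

Divided differences on the nodes 0, 4, 6, 7:
  order 0: 6  -14  -24  -29
  order 1: -5  -5  -5
  order 2: 0  0
  order 3: 0
The order-1 divided differences are all -5 (nonzero) and every higher order vanishes, so the data lies on a polynomial of degree exactly 1.

1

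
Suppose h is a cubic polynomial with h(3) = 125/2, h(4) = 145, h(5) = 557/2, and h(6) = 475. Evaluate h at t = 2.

Write h(t) = at^3 + bt^2 + ct + d. Substituting each data point gives a linear system:
  27a + 9b + 3c + d = 125/2
  64a + 16b + 4c + d = 145
  125a + 25b + 5c + d = 557/2
  216a + 36b + 6c + d = 475
Solving the system yields a = 2, b = 3/2, c = -2, d = 1.
So h(t) = 2t^3 + (3/2)t^2 - 2t + 1.
Then h(2) = 19.

19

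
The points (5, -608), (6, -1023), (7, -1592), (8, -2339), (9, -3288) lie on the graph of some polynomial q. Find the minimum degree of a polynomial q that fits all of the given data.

3

Divided differences on the nodes 5, 6, 7, 8, 9:
  order 0: -608  -1023  -1592  -2339  -3288
  order 1: -415  -569  -747  -949
  order 2: -77  -89  -101
  order 3: -4  -4
  order 4: 0
The order-3 divided differences are all -4 (nonzero) and every higher order vanishes, so the data lies on a polynomial of degree exactly 3.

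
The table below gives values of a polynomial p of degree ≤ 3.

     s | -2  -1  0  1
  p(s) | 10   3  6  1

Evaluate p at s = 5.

-459

Using the Lagrange interpolation formula with nodes -2, -1, 0, 1:
  L_0(s) = (s + 1)s(s - 1) / -6
  L_1(s) = (s + 2)s(s - 1) / 2
  L_2(s) = (s + 2)(s + 1)(s - 1) / -2
  L_3(s) = (s + 2)(s + 1)s / 6
Then p(s) = 10·L_0(s) + 3·L_1(s) + 6·L_2(s) + 1·L_3(s).
Expanding and collecting terms gives p(s) = -3s^3 - 4s^2 + 2s + 6.
Evaluating at s = 5: p(5) = -459.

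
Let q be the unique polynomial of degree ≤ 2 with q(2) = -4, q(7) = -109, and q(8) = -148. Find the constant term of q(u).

Write q(u) = au^2 + bu + c. Substituting each data point gives a linear system:
  4a + 2b + c = -4
  49a + 7b + c = -109
  64a + 8b + c = -148
Solving the system yields a = -3, b = 6, c = -4.
So q(u) = -3u^2 + 6u - 4.
The constant term is -4.

-4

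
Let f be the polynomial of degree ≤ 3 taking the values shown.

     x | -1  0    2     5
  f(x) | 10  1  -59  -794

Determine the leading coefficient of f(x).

-6

Write f(x) = ax^3 + bx^2 + cx + d. Substituting each data point gives a linear system:
  -a + b - c + d = 10
  d = 1
  8a + 4b + 2c + d = -59
  125a + 25b + 5c + d = -794
Solving the system yields a = -6, b = -1, c = -4, d = 1.
So f(x) = -6x³ - x² - 4x + 1.
The leading coefficient is -6.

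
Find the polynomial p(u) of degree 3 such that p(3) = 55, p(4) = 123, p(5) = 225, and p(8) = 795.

p(u) = u^3 + 5u^2 - 4u - 5

Write p(u) = au^3 + bu^2 + cu + d. Substituting each data point gives a linear system:
  27a + 9b + 3c + d = 55
  64a + 16b + 4c + d = 123
  125a + 25b + 5c + d = 225
  512a + 64b + 8c + d = 795
Solving the system yields a = 1, b = 5, c = -4, d = -5.
So p(u) = u^3 + 5u^2 - 4u - 5.
Check: p(5) = 225. ✓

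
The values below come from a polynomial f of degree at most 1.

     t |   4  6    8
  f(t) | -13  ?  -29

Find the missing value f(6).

-21

On equispaced nodes a degree-1 polynomial has vanishing second forward difference, so
  f(4) - 2·f(6) + f(8) = 0.
Substituting the known values and solving for f(6):
  -2·f(6) = 42
  f(6) = -21.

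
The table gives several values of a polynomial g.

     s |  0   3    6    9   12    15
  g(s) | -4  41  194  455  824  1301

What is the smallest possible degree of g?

Forward differences of the values at s = 0, 3, 6, 9, 12, 15:
  g  : -4  41  194  455  824  1301
  Δ  : 45  153  261  369  477
  Δ^2: 108  108  108  108
  Δ^3: 0  0  0
  Δ^4: 0  0
  Δ^5: 0
The second differences are constant (108) and nonzero, while all higher differences vanish, so the minimal degree is 2.

2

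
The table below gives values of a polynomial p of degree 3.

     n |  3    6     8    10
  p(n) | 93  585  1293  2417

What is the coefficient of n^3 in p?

2

Write p(n) = an^3 + bn^2 + cn + d. Substituting each data point gives a linear system:
  27a + 9b + 3c + d = 93
  216a + 36b + 6c + d = 585
  512a + 64b + 8c + d = 1293
  1000a + 100b + 10c + d = 2417
Solving the system yields a = 2, b = 4, c = 2, d = -3.
So p(n) = 2n^3 + 4n^2 + 2n - 3.
The leading coefficient is 2.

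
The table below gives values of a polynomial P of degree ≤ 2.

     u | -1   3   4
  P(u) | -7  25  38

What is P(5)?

Write P(u) = au^2 + bu + c. Substituting each data point gives a linear system:
  a - b + c = -7
  9a + 3b + c = 25
  16a + 4b + c = 38
Solving the system yields a = 1, b = 6, c = -2.
So P(u) = u^2 + 6u - 2.
Then P(5) = 53.

53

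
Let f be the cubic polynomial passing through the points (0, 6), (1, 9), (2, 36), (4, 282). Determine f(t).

Write f(t) = at^3 + bt^2 + ct + d. Substituting each data point gives a linear system:
  d = 6
  a + b + c + d = 9
  8a + 4b + 2c + d = 36
  64a + 16b + 4c + d = 282
Solving the system yields a = 5, b = -3, c = 1, d = 6.
So f(t) = 5t³ - 3t² + t + 6.
Check: f(4) = 282. ✓

f(t) = 5t^3 - 3t^2 + t + 6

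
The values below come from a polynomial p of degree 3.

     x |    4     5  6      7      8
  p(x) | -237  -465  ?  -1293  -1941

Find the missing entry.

On equispaced nodes a degree-3 polynomial has vanishing fourth forward difference, so
  p(4) - 4·p(5) + 6·p(6) - 4·p(7) + p(8) = 0.
Substituting the known values and solving for p(6):
  6·p(6) = -4854
  p(6) = -809.

-809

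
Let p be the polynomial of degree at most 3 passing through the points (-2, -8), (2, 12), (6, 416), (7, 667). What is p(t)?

Write p(t) = at^3 + bt^2 + ct + d. Substituting each data point gives a linear system:
  -8a + 4b - 2c + d = -8
  8a + 4b + 2c + d = 12
  216a + 36b + 6c + d = 416
  343a + 49b + 7c + d = 667
Solving the system yields a = 2, b = 0, c = -3, d = 2.
So p(t) = 2t^3 - 3t + 2.
Check: p(7) = 667. ✓

p(t) = 2t^3 - 3t + 2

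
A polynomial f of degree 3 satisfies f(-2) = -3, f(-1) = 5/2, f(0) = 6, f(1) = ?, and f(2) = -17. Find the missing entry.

The 4 known points determine the degree-3 polynomial uniquely.
Write f(x) = ax^3 + bx^2 + cx + d. Substituting each data point gives a linear system:
  -8a + 4b - 2c + d = -3
  -a + b - c + d = 5/2
  d = 6
  8a + 4b + 2c + d = -17
Solving the system yields a = -1, b = -4, c = 1/2, d = 6.
So f(x) = -x^3 - 4x^2 + (1/2)x + 6.
Then f(1) = 3/2.

3/2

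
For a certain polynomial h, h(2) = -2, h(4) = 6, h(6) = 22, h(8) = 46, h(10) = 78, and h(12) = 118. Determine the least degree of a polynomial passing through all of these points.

Forward differences of the values at s = 2, 4, 6, 8, 10, 12:
  h  : -2  6  22  46  78  118
  Δ  : 8  16  24  32  40
  Δ^2: 8  8  8  8
  Δ^3: 0  0  0
  Δ^4: 0  0
  Δ^5: 0
The second differences are constant (8) and nonzero, while all higher differences vanish, so the minimal degree is 2.

2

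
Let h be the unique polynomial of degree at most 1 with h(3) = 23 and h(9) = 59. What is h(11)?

71

Write h(u) = au + b. Substituting each data point gives a linear system:
  3a + b = 23
  9a + b = 59
Solving the system yields a = 6, b = 5.
So h(u) = 6u + 5.
Then h(11) = 71.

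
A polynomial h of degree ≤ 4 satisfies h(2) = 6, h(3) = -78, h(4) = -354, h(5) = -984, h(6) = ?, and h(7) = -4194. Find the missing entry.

-2178

The 5 known points determine the degree-4 polynomial uniquely.
Write h(u) = au^4 + bu^3 + cu^2 + du + e. Substituting each data point gives a linear system:
  16a + 8b + 4c + 2d + e = 6
  81a + 27b + 9c + 3d + e = -78
  256a + 64b + 16c + 4d + e = -354
  625a + 125b + 25c + 5d + e = -984
  2401a + 343b + 49c + 7d + e = -4194
Solving the system yields a = -2, b = 1, c = 5, d = 2, e = 6.
So h(u) = -2u^4 + u^3 + 5u^2 + 2u + 6.
Then h(6) = -2178.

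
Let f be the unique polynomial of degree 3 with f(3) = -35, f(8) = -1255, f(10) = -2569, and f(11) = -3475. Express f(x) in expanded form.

Write f(x) = ax^3 + bx^2 + cx + d. Substituting each data point gives a linear system:
  27a + 9b + 3c + d = -35
  512a + 64b + 8c + d = -1255
  1000a + 100b + 10c + d = -2569
  1331a + 121b + 11c + d = -3475
Solving the system yields a = -3, b = 4, c = 3, d = 1.
So f(x) = -3x^3 + 4x^2 + 3x + 1.
Check: f(10) = -2569. ✓

f(x) = -3x^3 + 4x^2 + 3x + 1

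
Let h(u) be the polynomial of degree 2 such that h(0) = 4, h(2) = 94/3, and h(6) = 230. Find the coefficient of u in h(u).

Write h(u) = au^2 + bu + c. Substituting each data point gives a linear system:
  c = 4
  4a + 2b + c = 94/3
  36a + 6b + c = 230
Solving the system yields a = 6, b = 5/3, c = 4.
So h(u) = 6u² + (5/3)u + 4.
The coefficient of u is 5/3.

5/3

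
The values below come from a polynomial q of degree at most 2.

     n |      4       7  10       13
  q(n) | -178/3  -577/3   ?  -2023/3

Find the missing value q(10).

-1192/3

On equispaced nodes a degree-2 polynomial has vanishing third forward difference, so
  - q(4) + 3·q(7) - 3·q(10) + q(13) = 0.
Substituting the known values and solving for q(10):
  -3·q(10) = 1192
  q(10) = -1192/3.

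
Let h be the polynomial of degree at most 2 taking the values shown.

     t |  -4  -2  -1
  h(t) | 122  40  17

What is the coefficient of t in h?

-5

Write h(t) = at^2 + bt + c. Substituting each data point gives a linear system:
  16a - 4b + c = 122
  4a - 2b + c = 40
  a - b + c = 17
Solving the system yields a = 6, b = -5, c = 6.
So h(t) = 6t^2 - 5t + 6.
The coefficient of t is -5.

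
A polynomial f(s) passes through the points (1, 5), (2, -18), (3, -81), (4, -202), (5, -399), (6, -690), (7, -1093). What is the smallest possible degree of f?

Forward differences of the values at s = 1, 2, 3, 4, 5, 6, 7:
  f  : 5  -18  -81  -202  -399  -690  -1093
  Δ  : -23  -63  -121  -197  -291  -403
  Δ^2: -40  -58  -76  -94  -112
  Δ^3: -18  -18  -18  -18
  Δ^4: 0  0  0
  Δ^5: 0  0
  Δ^6: 0
The third differences are constant (-18) and nonzero, while all higher differences vanish, so the minimal degree is 3.

3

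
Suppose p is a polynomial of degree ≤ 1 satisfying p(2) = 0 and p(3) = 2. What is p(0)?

-4

Write p(t) = at + b. Substituting each data point gives a linear system:
  2a + b = 0
  3a + b = 2
Solving the system yields a = 2, b = -4.
So p(t) = 2t - 4.
Then p(0) = -4.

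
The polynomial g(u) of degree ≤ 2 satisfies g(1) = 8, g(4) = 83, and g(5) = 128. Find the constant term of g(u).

Write g(u) = au^2 + bu + c. Substituting each data point gives a linear system:
  a + b + c = 8
  16a + 4b + c = 83
  25a + 5b + c = 128
Solving the system yields a = 5, b = 0, c = 3.
So g(u) = 5u² + 3.
The constant term is 3.

3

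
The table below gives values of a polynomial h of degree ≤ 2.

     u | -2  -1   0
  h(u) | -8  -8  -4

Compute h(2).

16

Write h(u) = au^2 + bu + c. Substituting each data point gives a linear system:
  4a - 2b + c = -8
  a - b + c = -8
  c = -4
Solving the system yields a = 2, b = 6, c = -4.
So h(u) = 2u^2 + 6u - 4.
Then h(2) = 16.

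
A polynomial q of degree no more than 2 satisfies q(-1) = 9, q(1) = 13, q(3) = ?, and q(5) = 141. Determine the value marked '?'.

57

The 3 known points determine the degree-2 polynomial uniquely.
Write q(u) = au^2 + bu + c. Substituting each data point gives a linear system:
  a - b + c = 9
  a + b + c = 13
  25a + 5b + c = 141
Solving the system yields a = 5, b = 2, c = 6.
So q(u) = 5u^2 + 2u + 6.
Then q(3) = 57.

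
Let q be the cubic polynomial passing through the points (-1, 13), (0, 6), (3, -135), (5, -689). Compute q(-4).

Using the Lagrange interpolation formula with nodes -1, 0, 3, 5:
  L_0(x) = x(x - 3)(x - 5) / -24
  L_1(x) = (x + 1)(x - 3)(x - 5) / 15
  L_2(x) = (x + 1)x(x - 5) / -24
  L_3(x) = (x + 1)x(x - 3) / 60
Then q(x) = 13·L_0(x) + 6·L_1(x) - 135·L_2(x) - 689·L_3(x).
Expanding and collecting terms gives q(x) = -6x³ + 2x² + x + 6.
Evaluating at x = -4: q(-4) = 418.

418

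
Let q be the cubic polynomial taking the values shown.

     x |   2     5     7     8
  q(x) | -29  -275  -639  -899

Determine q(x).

Write q(x) = ax^3 + bx^2 + cx + d. Substituting each data point gives a linear system:
  8a + 4b + 2c + d = -29
  125a + 25b + 5c + d = -275
  343a + 49b + 7c + d = -639
  512a + 64b + 8c + d = -899
Solving the system yields a = -1, b = -6, c = -1, d = 5.
So q(x) = -x³ - 6x² - x + 5.
Check: q(7) = -639. ✓

q(x) = -x^3 - 6x^2 - x + 5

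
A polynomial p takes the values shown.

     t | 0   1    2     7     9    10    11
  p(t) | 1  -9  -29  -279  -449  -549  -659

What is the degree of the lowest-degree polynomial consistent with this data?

2

Divided differences on the nodes 0, 1, 2, 7, 9, 10, 11:
  order 0: 1  -9  -29  -279  -449  -549  -659
  order 1: -10  -20  -50  -85  -100  -110
  order 2: -5  -5  -5  -5  -5
  order 3: 0  0  0  0
  order 4: 0  0  0
  order 5: 0  0
  order 6: 0
The order-2 divided differences are all -5 (nonzero) and every higher order vanishes, so the data lies on a polynomial of degree exactly 2.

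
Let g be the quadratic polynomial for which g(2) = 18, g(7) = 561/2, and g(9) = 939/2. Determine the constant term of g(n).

-3

Write g(n) = an^2 + bn + c. Substituting each data point gives a linear system:
  4a + 2b + c = 18
  49a + 7b + c = 561/2
  81a + 9b + c = 939/2
Solving the system yields a = 6, b = -3/2, c = -3.
So g(n) = 6n² - (3/2)n - 3.
The constant term is -3.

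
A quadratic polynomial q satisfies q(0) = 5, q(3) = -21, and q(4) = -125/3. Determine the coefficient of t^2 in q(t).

Write q(t) = at^2 + bt + c. Substituting each data point gives a linear system:
  c = 5
  9a + 3b + c = -21
  16a + 4b + c = -125/3
Solving the system yields a = -3, b = 1/3, c = 5.
So q(t) = -3t² + (1/3)t + 5.
The leading coefficient is -3.

-3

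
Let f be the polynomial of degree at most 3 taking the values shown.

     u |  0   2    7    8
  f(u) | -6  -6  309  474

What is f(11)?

Write f(u) = au^3 + bu^2 + cu + d. Substituting each data point gives a linear system:
  d = -6
  8a + 4b + 2c + d = -6
  343a + 49b + 7c + d = 309
  512a + 64b + 8c + d = 474
Solving the system yields a = 1, b = 0, c = -4, d = -6.
So f(u) = u^3 - 4u - 6.
Then f(11) = 1281.

1281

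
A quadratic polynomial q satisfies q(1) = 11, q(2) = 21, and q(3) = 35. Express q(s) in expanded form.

Write q(s) = as^2 + bs + c. Substituting each data point gives a linear system:
  a + b + c = 11
  4a + 2b + c = 21
  9a + 3b + c = 35
Solving the system yields a = 2, b = 4, c = 5.
So q(s) = 2s^2 + 4s + 5.
Check: q(1) = 11. ✓

q(s) = 2s^2 + 4s + 5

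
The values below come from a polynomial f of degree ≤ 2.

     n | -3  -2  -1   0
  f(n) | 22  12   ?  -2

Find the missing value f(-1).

On equispaced nodes a degree-2 polynomial has vanishing third forward difference, so
  - f(-3) + 3·f(-2) - 3·f(-1) + f(0) = 0.
Substituting the known values and solving for f(-1):
  -3·f(-1) = -12
  f(-1) = 4.

4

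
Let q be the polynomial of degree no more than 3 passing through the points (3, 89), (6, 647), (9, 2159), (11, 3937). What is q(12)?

Write q(x) = ax^3 + bx^2 + cx + d. Substituting each data point gives a linear system:
  27a + 9b + 3c + d = 89
  216a + 36b + 6c + d = 647
  729a + 81b + 9c + d = 2159
  1331a + 121b + 11c + d = 3937
Solving the system yields a = 3, b = -1, c = 6, d = -1.
So q(x) = 3x^3 - x^2 + 6x - 1.
Then q(12) = 5111.

5111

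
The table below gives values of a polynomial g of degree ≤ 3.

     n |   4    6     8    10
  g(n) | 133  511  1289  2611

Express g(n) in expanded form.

Using the Lagrange interpolation formula with nodes 4, 6, 8, 10:
  L_0(n) = (n - 6)(n - 8)(n - 10) / -48
  L_1(n) = (n - 4)(n - 8)(n - 10) / 16
  L_2(n) = (n - 4)(n - 6)(n - 10) / -16
  L_3(n) = (n - 4)(n - 6)(n - 8) / 48
Then g(n) = 133·L_0(n) + 511·L_1(n) + 1289·L_2(n) + 2611·L_3(n).
Expanding and collecting terms gives g(n) = 3n^3 - 4n^2 + n + 1.
Check: g(8) = 1289. ✓

g(n) = 3n^3 - 4n^2 + n + 1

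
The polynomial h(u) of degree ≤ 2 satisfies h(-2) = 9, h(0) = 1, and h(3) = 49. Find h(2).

Write h(u) = au^2 + bu + c. Substituting each data point gives a linear system:
  4a - 2b + c = 9
  c = 1
  9a + 3b + c = 49
Solving the system yields a = 4, b = 4, c = 1.
So h(u) = 4u^2 + 4u + 1.
Then h(2) = 25.

25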